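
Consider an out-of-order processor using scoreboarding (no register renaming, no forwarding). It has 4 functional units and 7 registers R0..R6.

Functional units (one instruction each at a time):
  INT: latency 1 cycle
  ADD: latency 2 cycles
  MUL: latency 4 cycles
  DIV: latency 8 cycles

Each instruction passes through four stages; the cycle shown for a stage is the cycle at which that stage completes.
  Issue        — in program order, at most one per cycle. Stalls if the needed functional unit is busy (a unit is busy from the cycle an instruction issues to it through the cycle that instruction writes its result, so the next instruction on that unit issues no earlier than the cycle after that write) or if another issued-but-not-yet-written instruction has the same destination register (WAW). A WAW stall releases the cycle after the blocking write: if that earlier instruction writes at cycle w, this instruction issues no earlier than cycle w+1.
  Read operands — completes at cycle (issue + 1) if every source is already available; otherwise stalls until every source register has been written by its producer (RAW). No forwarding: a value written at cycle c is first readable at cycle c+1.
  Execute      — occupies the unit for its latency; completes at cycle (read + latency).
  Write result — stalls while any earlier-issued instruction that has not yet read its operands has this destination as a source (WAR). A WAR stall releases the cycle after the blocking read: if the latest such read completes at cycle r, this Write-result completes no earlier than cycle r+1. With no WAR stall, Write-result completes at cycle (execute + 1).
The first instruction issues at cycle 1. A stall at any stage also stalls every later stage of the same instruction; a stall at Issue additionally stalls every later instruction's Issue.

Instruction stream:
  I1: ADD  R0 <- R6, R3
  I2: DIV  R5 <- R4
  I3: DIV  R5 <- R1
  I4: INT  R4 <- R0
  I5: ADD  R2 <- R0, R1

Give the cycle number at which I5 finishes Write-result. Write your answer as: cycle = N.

I1 -> (1, 2, 4, 5)
I2 -> (2, 3, 11, 12)
I3 -> (13, 14, 22, 23)  // struct: DIV busy until I2 writes@12
I4 -> (14, 15, 16, 17)
I5 -> (15, 16, 18, 19)

cycle = 19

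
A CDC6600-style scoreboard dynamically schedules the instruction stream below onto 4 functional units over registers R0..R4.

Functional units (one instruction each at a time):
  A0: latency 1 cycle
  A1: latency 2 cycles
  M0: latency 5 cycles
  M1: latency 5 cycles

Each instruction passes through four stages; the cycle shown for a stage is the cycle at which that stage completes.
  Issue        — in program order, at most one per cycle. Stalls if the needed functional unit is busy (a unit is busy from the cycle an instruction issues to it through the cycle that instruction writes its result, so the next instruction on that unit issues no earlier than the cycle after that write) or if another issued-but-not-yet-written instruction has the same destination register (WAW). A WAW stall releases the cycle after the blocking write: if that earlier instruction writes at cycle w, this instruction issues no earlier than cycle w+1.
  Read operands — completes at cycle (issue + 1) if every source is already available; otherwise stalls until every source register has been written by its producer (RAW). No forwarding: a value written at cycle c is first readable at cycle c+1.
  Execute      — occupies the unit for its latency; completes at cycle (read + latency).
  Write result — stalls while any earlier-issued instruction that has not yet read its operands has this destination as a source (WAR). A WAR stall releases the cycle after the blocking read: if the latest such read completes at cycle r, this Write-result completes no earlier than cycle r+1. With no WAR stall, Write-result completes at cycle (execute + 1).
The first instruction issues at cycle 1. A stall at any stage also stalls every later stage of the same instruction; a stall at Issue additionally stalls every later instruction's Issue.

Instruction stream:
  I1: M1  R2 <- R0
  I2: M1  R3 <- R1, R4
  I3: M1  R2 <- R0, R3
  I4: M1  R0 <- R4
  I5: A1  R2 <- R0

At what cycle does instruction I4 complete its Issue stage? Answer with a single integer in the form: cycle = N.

cycle = 25

[I1] 1/2/7/8
[I2] 9/10/15/16  (struct: M1 busy until I1 writes@8)
[I3] 17/18/23/24  (struct: M1 busy until I2 writes@16)
[I4] 25/26/31/32  (struct: M1 busy until I3 writes@24)
[I5] 26/33/35/36  (RAW R0: wait I4 write@32)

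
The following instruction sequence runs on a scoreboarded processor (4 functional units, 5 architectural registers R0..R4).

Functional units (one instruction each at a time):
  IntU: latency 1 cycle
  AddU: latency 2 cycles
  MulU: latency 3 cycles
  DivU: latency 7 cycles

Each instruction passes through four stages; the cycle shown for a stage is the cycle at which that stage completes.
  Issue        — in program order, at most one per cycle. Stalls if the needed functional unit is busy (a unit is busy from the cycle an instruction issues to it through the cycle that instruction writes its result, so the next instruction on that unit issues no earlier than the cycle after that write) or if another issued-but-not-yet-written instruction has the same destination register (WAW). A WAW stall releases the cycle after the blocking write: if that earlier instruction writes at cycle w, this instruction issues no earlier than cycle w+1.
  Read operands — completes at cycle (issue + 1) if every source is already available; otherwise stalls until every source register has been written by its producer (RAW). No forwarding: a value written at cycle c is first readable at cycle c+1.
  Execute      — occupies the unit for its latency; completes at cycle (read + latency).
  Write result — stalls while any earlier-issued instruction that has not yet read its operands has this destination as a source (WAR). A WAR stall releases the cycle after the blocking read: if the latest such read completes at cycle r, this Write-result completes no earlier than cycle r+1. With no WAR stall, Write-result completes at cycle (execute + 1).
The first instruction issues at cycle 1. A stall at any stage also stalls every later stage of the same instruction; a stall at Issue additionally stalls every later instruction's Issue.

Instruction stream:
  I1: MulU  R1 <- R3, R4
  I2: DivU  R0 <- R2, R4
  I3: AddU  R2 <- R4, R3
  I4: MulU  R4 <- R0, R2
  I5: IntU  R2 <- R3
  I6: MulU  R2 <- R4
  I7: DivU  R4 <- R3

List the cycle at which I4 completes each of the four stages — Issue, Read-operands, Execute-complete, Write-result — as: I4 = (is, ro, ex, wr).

I4 = (7, 12, 15, 16)

t=1  I1 issues→MulU
t=2  I1 reads | I2 issues→DivU
t=3  I2 reads | I3 issues→AddU
t=4  I3 reads
t=5  I1 exec-done
t=6  I1 writes R1 | I3 exec-done
t=7  I3 writes R2 | I4 issues→MulU
t=8  I5 issues→IntU
t=9  I5 reads
t=10  I2 exec-done | I5 exec-done
t=11  I2 writes R0
t=12  I4 reads
t=13  I5 writes R2
t=15  I4 exec-done
t=16  I4 writes R4
t=17  I6 issues→MulU
t=18  I6 reads | I7 issues→DivU
t=19  I7 reads
t=21  I6 exec-done
t=22  I6 writes R2
t=26  I7 exec-done
t=27  I7 writes R4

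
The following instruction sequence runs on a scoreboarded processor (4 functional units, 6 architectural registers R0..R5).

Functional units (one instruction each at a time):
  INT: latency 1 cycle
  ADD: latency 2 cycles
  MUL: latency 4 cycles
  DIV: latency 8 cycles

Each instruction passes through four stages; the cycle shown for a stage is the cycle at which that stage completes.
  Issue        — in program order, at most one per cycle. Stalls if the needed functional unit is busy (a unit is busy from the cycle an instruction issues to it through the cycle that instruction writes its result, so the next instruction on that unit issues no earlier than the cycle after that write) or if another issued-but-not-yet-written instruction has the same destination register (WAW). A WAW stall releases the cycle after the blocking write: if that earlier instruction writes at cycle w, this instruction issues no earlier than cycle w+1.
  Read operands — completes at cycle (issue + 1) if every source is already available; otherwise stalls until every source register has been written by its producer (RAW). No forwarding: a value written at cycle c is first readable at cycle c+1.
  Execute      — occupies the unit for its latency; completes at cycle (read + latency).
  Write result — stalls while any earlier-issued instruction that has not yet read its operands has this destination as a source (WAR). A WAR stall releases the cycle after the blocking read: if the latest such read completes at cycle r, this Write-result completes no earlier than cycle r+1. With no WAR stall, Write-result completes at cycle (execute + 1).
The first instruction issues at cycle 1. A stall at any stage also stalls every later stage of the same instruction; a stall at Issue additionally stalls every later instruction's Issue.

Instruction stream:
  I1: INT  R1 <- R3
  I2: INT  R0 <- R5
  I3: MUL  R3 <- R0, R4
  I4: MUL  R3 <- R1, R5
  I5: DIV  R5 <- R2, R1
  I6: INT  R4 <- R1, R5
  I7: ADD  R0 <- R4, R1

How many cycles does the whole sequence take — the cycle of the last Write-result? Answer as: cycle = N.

cycle = 33

I1  is:1  ro:2  ex:3  wr:4
I2  is:5  ro:6  ex:7  wr:8  — struct: INT busy until I1 writes@4
I3  is:6  ro:9  ex:13  wr:14  — RAW R0: wait I2 write@8
I4  is:15  ro:16  ex:20  wr:21  — struct: MUL busy until I3 writes@14
I5  is:16  ro:17  ex:25  wr:26
I6  is:17  ro:27  ex:28  wr:29  — RAW R5: wait I5 write@26
I7  is:18  ro:30  ex:32  wr:33  — RAW R4: wait I6 write@29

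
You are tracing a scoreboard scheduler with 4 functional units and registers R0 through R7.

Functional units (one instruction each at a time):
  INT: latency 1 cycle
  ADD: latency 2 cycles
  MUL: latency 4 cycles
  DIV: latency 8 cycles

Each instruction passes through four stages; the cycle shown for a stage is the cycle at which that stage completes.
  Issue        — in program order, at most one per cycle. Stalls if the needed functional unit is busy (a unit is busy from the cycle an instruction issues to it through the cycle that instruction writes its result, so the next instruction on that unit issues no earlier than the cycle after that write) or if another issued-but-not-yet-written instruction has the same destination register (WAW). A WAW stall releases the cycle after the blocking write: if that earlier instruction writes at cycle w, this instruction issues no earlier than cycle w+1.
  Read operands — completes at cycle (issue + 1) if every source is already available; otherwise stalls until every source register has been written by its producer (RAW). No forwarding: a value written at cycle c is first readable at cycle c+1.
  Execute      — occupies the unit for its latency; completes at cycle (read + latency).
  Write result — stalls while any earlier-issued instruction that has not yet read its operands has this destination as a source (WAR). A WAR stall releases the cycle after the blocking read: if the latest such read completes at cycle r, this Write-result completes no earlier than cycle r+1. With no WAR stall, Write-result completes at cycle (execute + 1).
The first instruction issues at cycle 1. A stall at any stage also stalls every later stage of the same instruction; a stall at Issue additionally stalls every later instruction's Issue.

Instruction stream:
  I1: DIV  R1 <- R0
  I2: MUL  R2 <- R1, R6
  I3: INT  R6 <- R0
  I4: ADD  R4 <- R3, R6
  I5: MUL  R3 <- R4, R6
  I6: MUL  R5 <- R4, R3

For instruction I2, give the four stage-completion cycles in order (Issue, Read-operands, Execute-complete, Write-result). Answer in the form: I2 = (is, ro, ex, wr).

1) issue 1, read 2, done 10, write 11
2) issue 2, read 12, done 16, write 17  <RAW R1: wait I1 write@11>
3) issue 3, read 4, done 5, write 13  <WAR R6: wait I2 read@12>
4) issue 4, read 14, done 16, write 17  <RAW R6: wait I3 write@13>
5) issue 18, read 19, done 23, write 24  <struct: MUL busy until I2 writes@17>
6) issue 25, read 26, done 30, write 31  <struct: MUL busy until I5 writes@24>

I2 = (2, 12, 16, 17)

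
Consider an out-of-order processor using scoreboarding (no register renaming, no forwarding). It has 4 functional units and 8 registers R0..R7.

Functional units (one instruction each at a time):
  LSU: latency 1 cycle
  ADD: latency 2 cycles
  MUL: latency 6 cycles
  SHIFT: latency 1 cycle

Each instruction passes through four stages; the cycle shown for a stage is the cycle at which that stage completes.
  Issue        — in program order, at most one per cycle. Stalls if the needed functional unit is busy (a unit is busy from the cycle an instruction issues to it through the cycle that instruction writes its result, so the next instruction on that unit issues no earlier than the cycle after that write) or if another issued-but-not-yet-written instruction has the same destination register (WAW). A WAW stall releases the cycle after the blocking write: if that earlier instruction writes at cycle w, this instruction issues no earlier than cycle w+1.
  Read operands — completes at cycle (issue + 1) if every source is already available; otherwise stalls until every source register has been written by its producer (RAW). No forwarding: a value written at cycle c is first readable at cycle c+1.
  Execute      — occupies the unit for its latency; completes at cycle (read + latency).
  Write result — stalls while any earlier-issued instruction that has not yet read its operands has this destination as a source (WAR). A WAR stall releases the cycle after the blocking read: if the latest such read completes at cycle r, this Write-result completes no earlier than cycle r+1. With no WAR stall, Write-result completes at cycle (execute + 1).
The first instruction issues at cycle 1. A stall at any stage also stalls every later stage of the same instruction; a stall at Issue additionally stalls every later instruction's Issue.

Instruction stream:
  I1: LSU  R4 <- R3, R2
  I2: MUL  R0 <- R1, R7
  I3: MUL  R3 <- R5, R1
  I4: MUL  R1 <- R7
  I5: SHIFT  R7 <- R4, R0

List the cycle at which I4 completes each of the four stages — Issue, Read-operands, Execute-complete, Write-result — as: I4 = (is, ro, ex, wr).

[1] I1 dispatched to LSU
[2] I1 operands ready | I2 dispatched to MUL
[3] I1 complete | I2 operands ready
[4] R4←I1
[9] I2 complete
[10] R0←I2
[11] I3 dispatched to MUL
[12] I3 operands ready
[18] I3 complete
[19] R3←I3
[20] I4 dispatched to MUL
[21] I4 operands ready | I5 dispatched to SHIFT
[22] I5 operands ready
[23] I5 complete
[24] R7←I5
[27] I4 complete
[28] R1←I4

I4 = (20, 21, 27, 28)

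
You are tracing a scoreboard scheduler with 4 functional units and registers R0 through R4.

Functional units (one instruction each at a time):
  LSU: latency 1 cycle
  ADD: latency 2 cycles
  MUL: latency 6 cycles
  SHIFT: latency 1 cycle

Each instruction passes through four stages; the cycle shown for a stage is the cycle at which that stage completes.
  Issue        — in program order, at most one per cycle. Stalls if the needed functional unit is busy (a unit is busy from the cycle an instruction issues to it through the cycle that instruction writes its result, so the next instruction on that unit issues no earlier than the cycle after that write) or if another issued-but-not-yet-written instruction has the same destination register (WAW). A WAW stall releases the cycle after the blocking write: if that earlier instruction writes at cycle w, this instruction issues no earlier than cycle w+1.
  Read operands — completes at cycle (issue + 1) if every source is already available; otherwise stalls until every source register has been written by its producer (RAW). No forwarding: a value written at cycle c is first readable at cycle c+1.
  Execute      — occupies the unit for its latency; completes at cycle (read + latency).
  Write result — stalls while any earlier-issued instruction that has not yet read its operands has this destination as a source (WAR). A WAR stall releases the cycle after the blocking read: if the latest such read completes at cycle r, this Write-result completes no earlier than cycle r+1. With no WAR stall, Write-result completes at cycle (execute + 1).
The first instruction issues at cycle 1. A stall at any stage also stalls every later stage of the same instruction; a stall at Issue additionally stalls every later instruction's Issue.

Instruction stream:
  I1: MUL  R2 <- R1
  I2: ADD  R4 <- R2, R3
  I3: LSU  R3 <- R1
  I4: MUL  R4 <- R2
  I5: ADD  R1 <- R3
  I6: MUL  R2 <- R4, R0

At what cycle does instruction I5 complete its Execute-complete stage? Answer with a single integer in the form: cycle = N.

[1] I1 dispatched to MUL
[2] I1 operands ready, I2 dispatched to ADD
[3] I3 dispatched to LSU
[4] I3 operands ready
[5] I3 complete
[8] I1 complete
[9] R2←I1
[10] I2 operands ready
[11] R3←I3
[12] I2 complete
[13] R4←I2
[14] I4 dispatched to MUL
[15] I4 operands ready, I5 dispatched to ADD
[16] I5 operands ready
[18] I5 complete
[19] R1←I5
[21] I4 complete
[22] R4←I4
[23] I6 dispatched to MUL
[24] I6 operands ready
[30] I6 complete
[31] R2←I6

cycle = 18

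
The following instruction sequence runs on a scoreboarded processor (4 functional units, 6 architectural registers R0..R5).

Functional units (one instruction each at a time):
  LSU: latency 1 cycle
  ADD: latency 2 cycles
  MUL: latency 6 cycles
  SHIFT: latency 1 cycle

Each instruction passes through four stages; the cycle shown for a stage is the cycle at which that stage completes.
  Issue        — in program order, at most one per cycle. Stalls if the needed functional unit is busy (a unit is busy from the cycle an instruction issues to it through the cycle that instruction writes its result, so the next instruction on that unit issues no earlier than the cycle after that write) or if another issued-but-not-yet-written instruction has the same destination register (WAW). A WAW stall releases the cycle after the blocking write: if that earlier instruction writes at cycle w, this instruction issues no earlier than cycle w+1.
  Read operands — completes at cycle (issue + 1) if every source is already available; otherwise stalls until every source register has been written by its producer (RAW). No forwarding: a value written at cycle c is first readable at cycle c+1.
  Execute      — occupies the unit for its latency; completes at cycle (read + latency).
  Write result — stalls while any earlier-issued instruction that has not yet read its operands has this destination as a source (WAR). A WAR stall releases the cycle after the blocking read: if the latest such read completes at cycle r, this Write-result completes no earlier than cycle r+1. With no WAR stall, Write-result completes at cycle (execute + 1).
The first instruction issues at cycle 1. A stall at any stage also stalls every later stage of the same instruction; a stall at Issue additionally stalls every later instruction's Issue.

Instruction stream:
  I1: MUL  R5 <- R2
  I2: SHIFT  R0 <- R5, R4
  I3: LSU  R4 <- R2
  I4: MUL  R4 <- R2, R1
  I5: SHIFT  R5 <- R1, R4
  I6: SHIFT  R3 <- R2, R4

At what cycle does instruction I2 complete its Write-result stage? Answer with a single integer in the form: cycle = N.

t=1  I1→MUL
t=2  I1 RO | I2→SHIFT
t=3  I3→LSU
t=4  I3 RO
t=5  I3 EX
t=8  I1 EX
t=9  I1 WR R5
t=10  I2 RO
t=11  I2 EX | I3 WR R4
t=12  I2 WR R0 | I4→MUL
t=13  I4 RO | I5→SHIFT
t=19  I4 EX
t=20  I4 WR R4
t=21  I5 RO
t=22  I5 EX
t=23  I5 WR R5
t=24  I6→SHIFT
t=25  I6 RO
t=26  I6 EX
t=27  I6 WR R3

cycle = 12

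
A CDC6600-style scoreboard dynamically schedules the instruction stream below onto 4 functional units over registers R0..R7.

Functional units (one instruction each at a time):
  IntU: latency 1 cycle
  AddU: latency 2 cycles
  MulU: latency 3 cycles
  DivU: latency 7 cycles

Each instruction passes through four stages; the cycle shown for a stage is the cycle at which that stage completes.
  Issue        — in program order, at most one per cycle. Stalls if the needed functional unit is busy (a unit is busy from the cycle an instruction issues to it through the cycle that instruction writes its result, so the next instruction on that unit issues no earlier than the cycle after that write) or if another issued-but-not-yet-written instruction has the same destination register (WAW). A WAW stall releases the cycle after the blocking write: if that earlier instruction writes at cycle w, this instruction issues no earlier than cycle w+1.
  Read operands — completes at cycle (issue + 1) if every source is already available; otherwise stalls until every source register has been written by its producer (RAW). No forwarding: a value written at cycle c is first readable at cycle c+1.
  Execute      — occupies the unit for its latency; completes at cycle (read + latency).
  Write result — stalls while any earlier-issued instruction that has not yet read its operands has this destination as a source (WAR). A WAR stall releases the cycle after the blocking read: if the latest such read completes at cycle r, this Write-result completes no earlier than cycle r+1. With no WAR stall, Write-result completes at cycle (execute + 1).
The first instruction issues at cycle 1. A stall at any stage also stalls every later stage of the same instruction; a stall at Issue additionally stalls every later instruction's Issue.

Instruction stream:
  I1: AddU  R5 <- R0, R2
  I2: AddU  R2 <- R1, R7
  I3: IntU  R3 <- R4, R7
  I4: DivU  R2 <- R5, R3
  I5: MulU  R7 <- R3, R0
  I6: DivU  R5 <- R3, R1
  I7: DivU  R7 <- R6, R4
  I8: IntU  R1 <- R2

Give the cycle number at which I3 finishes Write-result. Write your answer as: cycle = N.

I1 -> (1, 2, 4, 5)
I2 -> (6, 7, 9, 10)  // struct: AddU busy until I1 writes@5
I3 -> (7, 8, 9, 10)
I4 -> (11, 12, 19, 20)  // WAW R2: wait I2 write@10
I5 -> (12, 13, 16, 17)
I6 -> (21, 22, 29, 30)  // struct: DivU busy until I4 writes@20
I7 -> (31, 32, 39, 40)  // struct: DivU busy until I6 writes@30
I8 -> (32, 33, 34, 35)

cycle = 10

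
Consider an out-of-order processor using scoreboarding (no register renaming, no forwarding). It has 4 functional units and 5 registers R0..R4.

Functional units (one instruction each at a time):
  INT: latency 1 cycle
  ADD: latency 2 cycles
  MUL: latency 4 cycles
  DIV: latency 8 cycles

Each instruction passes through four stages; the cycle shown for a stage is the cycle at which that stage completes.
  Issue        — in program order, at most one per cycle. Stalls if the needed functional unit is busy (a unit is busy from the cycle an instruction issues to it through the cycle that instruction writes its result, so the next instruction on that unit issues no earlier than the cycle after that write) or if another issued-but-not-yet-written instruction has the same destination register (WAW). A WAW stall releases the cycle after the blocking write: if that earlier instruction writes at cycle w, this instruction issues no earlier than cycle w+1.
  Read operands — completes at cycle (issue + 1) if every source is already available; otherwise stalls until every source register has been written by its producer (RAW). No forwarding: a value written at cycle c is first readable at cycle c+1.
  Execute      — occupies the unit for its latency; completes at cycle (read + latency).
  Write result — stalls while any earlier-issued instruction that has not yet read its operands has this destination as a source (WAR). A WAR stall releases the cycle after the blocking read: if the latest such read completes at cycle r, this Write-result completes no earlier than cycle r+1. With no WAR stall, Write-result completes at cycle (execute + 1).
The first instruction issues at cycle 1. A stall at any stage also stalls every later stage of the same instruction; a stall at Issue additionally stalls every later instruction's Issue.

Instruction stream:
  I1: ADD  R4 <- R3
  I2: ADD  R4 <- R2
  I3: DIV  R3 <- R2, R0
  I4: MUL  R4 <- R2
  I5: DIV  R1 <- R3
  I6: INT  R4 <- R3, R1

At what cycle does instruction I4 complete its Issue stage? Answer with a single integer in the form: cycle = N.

cycle = 11

[1] I1 issues→ADD
[2] I1 reads
[4] I1 exec-done
[5] I1 writes R4
[6] I2 issues→ADD
[7] I2 reads, I3 issues→DIV
[8] I3 reads
[9] I2 exec-done
[10] I2 writes R4
[11] I4 issues→MUL
[12] I4 reads
[16] I3 exec-done, I4 exec-done
[17] I3 writes R3, I4 writes R4
[18] I5 issues→DIV
[19] I5 reads, I6 issues→INT
[27] I5 exec-done
[28] I5 writes R1
[29] I6 reads
[30] I6 exec-done
[31] I6 writes R4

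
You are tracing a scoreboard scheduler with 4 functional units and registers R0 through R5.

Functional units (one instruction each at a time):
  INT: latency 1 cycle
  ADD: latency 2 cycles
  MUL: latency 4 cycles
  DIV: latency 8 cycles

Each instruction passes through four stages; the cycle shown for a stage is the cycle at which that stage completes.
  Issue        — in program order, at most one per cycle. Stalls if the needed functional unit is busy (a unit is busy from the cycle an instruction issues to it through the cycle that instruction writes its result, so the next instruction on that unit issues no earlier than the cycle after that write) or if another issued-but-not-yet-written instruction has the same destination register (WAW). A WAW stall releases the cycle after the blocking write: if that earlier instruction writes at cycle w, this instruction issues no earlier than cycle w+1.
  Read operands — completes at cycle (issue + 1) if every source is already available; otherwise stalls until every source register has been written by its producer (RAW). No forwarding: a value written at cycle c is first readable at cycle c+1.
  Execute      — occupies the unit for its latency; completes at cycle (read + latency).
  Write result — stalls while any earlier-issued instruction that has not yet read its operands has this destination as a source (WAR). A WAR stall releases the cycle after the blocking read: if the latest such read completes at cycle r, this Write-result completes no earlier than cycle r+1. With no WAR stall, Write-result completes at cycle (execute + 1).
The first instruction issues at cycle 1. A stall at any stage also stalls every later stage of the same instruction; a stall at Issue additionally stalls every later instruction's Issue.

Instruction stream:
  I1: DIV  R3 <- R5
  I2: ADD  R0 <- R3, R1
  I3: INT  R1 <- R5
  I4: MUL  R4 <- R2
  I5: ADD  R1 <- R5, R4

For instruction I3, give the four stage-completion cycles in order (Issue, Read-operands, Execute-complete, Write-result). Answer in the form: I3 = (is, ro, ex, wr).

I3 = (3, 4, 5, 13)

[I1] 1/2/10/11
[I2] 2/12/14/15  (RAW R3: wait I1 write@11)
[I3] 3/4/5/13  (WAR R1: wait I2 read@12)
[I4] 4/5/9/10
[I5] 16/17/19/20  (struct: ADD busy until I2 writes@15)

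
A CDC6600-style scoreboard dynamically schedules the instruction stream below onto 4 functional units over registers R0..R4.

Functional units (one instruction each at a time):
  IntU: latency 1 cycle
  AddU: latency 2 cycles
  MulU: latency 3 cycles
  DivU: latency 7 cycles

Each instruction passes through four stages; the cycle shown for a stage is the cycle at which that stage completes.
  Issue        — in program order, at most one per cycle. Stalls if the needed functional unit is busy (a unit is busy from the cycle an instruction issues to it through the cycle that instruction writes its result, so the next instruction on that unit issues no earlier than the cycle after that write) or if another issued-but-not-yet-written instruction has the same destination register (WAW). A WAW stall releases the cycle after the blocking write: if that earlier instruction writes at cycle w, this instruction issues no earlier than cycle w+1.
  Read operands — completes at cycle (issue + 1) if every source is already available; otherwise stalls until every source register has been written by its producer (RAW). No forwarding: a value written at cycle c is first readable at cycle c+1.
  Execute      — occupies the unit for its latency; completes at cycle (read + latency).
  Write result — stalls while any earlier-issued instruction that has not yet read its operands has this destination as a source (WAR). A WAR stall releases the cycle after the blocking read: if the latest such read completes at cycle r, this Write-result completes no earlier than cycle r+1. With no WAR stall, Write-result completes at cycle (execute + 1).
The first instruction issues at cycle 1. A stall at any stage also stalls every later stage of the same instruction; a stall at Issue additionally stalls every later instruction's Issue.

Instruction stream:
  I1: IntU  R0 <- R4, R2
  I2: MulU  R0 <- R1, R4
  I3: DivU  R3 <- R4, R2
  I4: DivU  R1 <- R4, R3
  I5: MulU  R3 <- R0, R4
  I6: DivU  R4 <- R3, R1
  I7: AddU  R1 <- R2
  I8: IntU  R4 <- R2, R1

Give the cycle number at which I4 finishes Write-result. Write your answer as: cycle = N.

cycle = 25

c1: issue I1 (IntU)
c2: I1 read-ops
c3: I1 finished on IntU
c4: I1→R0
c5: issue I2 (MulU)
c6: I2 read-ops | issue I3 (DivU)
c7: I3 read-ops
c9: I2 finished on MulU
c10: I2→R0
c14: I3 finished on DivU
c15: I3→R3
c16: issue I4 (DivU)
c17: I4 read-ops | issue I5 (MulU)
c18: I5 read-ops
c21: I5 finished on MulU
c22: I5→R3
c24: I4 finished on DivU
c25: I4→R1
c26: issue I6 (DivU)
c27: I6 read-ops | issue I7 (AddU)
c28: I7 read-ops
c30: I7 finished on AddU
c31: I7→R1
c34: I6 finished on DivU
c35: I6→R4
c36: issue I8 (IntU)
c37: I8 read-ops
c38: I8 finished on IntU
c39: I8→R4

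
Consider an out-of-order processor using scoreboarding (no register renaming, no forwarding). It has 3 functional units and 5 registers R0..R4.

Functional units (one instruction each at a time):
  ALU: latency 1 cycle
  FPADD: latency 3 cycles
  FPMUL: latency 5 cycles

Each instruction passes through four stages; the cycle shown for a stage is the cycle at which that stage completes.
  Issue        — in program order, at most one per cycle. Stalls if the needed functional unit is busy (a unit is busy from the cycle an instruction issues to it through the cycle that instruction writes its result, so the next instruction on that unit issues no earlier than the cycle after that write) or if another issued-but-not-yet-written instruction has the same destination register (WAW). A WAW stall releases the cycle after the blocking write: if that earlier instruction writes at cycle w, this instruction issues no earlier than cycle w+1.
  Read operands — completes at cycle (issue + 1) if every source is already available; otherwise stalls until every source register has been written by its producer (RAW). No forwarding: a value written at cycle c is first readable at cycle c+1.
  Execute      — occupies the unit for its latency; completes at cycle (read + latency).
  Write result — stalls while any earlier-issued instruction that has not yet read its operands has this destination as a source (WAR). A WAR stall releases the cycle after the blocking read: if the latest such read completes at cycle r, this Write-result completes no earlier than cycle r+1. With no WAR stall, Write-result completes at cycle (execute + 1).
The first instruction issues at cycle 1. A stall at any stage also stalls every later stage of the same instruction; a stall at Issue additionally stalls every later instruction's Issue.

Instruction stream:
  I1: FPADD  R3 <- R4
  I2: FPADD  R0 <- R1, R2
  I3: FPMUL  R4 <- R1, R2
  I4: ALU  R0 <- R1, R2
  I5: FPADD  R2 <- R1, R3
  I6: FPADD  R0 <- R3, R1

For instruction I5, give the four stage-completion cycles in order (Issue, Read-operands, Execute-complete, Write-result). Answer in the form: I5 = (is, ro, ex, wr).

I5 = (14, 15, 18, 19)

cycle 1: I1 dispatched to FPADD
cycle 2: I1 operands ready
cycle 5: I1 complete
cycle 6: R3←I1
cycle 7: I2 dispatched to FPADD
cycle 8: I2 operands ready; I3 dispatched to FPMUL
cycle 9: I3 operands ready
cycle 11: I2 complete
cycle 12: R0←I2
cycle 13: I4 dispatched to ALU
cycle 14: I3 complete; I4 operands ready; I5 dispatched to FPADD
cycle 15: R4←I3; I4 complete; I5 operands ready
cycle 16: R0←I4
cycle 18: I5 complete
cycle 19: R2←I5
cycle 20: I6 dispatched to FPADD
cycle 21: I6 operands ready
cycle 24: I6 complete
cycle 25: R0←I6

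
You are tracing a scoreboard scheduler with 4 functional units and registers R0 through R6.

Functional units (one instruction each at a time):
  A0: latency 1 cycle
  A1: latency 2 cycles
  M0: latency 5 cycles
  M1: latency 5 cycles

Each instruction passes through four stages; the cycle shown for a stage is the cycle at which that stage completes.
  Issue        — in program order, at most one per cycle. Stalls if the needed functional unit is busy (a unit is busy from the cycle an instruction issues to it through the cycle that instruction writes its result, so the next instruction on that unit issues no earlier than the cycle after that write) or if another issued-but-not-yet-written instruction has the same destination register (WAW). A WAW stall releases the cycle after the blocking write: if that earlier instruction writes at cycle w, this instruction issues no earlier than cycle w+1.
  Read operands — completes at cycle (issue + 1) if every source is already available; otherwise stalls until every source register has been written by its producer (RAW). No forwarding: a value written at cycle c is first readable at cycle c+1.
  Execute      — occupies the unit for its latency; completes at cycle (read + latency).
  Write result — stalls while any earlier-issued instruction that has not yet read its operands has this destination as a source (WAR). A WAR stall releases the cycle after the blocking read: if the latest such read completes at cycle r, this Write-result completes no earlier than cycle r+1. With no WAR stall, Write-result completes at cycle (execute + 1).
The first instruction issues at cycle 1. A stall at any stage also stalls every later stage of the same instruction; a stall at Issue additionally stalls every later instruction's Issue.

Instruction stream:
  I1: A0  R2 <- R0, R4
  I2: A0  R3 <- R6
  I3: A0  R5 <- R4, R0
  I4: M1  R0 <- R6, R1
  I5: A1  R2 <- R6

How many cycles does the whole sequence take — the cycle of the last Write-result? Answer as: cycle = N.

cycle 1: I1→A0
cycle 2: I1 RO
cycle 3: I1 EX
cycle 4: I1 WR R2
cycle 5: I2→A0
cycle 6: I2 RO
cycle 7: I2 EX
cycle 8: I2 WR R3
cycle 9: I3→A0
cycle 10: I3 RO | I4→M1
cycle 11: I3 EX | I4 RO | I5→A1
cycle 12: I3 WR R5 | I5 RO
cycle 14: I5 EX
cycle 15: I5 WR R2
cycle 16: I4 EX
cycle 17: I4 WR R0

cycle = 17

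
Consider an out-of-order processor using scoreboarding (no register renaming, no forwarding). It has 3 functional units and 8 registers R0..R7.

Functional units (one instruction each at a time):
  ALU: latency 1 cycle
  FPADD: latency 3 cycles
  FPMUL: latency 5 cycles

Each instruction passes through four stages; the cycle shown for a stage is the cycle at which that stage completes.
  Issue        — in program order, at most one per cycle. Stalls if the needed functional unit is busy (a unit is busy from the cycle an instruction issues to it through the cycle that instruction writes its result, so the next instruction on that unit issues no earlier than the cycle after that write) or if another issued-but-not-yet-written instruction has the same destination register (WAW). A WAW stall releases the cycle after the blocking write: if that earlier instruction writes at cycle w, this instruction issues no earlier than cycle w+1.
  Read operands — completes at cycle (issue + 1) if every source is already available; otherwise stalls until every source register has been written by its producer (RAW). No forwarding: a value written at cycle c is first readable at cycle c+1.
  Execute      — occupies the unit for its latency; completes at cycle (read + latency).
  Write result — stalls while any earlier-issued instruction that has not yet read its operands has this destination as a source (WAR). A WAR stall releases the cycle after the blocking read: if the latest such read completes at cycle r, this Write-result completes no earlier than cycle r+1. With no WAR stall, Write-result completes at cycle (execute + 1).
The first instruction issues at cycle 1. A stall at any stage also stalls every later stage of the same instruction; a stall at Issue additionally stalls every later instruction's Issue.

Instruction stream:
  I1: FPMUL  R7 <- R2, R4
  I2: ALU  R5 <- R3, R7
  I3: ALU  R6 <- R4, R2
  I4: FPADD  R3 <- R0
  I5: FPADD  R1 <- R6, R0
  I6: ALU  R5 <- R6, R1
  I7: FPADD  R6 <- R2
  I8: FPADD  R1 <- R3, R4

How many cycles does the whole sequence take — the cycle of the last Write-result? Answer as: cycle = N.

1) issue 1, read 2, done 7, write 8
2) issue 2, read 9, done 10, write 11  <RAW R7: wait I1 write@8>
3) issue 12, read 13, done 14, write 15  <struct: ALU busy until I2 writes@11>
4) issue 13, read 14, done 17, write 18
5) issue 19, read 20, done 23, write 24  <struct: FPADD busy until I4 writes@18>
6) issue 20, read 25, done 26, write 27  <RAW R1: wait I5 write@24>
7) issue 25, read 26, done 29, write 30  <struct: FPADD busy until I5 writes@24>
8) issue 31, read 32, done 35, write 36  <struct: FPADD busy until I7 writes@30>

cycle = 36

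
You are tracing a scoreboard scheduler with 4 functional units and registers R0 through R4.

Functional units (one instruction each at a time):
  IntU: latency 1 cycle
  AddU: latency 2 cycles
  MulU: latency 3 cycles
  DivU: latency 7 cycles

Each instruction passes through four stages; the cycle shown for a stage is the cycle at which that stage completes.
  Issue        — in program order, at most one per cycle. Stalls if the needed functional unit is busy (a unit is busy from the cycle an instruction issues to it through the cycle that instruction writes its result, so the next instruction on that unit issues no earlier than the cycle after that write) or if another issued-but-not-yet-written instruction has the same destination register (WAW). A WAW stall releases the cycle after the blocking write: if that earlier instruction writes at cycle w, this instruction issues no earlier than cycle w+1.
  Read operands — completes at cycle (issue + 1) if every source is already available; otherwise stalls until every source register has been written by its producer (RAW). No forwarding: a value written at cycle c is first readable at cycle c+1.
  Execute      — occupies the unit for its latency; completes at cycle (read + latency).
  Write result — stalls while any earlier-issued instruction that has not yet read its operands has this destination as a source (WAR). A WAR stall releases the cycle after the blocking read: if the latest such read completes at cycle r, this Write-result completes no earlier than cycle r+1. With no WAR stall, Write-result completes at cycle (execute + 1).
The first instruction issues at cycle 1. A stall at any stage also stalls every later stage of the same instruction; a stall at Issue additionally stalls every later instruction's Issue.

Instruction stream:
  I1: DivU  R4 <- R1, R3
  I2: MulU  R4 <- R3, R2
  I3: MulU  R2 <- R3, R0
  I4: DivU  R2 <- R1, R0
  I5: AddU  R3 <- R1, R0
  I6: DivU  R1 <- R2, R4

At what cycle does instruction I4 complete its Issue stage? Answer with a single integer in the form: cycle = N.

1) issue 1, read 2, done 9, write 10
2) issue 11, read 12, done 15, write 16  <WAW R4: wait I1 write@10>
3) issue 17, read 18, done 21, write 22  <struct: MulU busy until I2 writes@16>
4) issue 23, read 24, done 31, write 32  <WAW R2: wait I3 write@22>
5) issue 24, read 25, done 27, write 28
6) issue 33, read 34, done 41, write 42  <struct: DivU busy until I4 writes@32>

cycle = 23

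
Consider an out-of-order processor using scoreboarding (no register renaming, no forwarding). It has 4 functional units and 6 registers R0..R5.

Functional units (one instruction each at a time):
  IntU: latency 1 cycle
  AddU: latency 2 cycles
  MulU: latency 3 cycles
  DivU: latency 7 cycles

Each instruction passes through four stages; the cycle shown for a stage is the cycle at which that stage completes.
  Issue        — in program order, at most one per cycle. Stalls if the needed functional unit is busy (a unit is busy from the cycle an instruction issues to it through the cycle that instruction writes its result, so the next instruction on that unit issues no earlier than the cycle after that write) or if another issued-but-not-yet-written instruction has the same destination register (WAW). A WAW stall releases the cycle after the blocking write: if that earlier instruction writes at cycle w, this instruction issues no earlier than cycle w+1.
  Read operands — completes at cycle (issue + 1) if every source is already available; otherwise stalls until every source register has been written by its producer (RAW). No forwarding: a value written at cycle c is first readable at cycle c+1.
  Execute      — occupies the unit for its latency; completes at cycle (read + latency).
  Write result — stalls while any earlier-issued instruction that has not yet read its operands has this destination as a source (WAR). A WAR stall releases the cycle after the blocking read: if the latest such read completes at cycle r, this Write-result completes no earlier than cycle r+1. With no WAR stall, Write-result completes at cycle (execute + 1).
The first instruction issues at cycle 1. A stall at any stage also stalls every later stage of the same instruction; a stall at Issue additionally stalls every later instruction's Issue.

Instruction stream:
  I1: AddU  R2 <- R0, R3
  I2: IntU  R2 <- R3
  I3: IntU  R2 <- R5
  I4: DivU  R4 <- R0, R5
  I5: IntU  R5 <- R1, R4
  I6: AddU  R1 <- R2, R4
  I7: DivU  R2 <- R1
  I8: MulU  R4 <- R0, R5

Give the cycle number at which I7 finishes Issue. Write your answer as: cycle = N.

I1 -> (1, 2, 4, 5)
I2 -> (6, 7, 8, 9)  // WAW R2: wait I1 write@5
I3 -> (10, 11, 12, 13)  // struct: IntU busy until I2 writes@9
I4 -> (11, 12, 19, 20)
I5 -> (14, 21, 22, 23)  // struct: IntU busy until I3 writes@13, RAW R4: wait I4 write@20
I6 -> (15, 21, 23, 24)  // RAW R4: wait I4 write@20
I7 -> (21, 25, 32, 33)  // struct: DivU busy until I4 writes@20, RAW R1: wait I6 write@24
I8 -> (22, 24, 27, 28)  // RAW R5: wait I5 write@23

cycle = 21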